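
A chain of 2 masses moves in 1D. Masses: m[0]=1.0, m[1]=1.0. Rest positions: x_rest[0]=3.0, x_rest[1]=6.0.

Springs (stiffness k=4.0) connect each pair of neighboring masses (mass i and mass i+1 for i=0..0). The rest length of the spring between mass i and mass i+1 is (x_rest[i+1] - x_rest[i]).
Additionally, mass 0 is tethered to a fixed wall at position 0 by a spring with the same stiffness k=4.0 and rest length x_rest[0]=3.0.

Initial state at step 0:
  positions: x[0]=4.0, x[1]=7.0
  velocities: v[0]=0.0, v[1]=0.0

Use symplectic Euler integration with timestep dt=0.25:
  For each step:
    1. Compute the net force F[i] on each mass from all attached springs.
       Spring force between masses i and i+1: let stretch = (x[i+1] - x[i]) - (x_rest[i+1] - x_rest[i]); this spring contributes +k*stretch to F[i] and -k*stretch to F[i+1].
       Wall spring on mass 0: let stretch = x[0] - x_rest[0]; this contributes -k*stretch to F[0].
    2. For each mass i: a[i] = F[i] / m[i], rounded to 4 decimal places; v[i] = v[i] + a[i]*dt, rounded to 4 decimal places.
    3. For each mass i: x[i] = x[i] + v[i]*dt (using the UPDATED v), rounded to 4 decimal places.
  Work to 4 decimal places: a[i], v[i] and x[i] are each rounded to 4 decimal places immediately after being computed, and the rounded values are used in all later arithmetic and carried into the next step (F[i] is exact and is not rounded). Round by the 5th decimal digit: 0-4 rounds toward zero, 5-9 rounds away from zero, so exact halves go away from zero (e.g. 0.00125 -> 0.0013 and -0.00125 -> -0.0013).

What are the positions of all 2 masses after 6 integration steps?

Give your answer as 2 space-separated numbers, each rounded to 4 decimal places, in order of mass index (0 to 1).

Answer: 2.8792 5.3684

Derivation:
Step 0: x=[4.0000 7.0000] v=[0.0000 0.0000]
Step 1: x=[3.7500 7.0000] v=[-1.0000 0.0000]
Step 2: x=[3.3750 6.9375] v=[-1.5000 -0.2500]
Step 3: x=[3.0469 6.7344] v=[-1.3125 -0.8125]
Step 4: x=[2.8789 6.3594] v=[-0.6719 -1.5000]
Step 5: x=[2.8613 5.8643] v=[-0.0703 -1.9805]
Step 6: x=[2.8792 5.3684] v=[0.0714 -1.9835]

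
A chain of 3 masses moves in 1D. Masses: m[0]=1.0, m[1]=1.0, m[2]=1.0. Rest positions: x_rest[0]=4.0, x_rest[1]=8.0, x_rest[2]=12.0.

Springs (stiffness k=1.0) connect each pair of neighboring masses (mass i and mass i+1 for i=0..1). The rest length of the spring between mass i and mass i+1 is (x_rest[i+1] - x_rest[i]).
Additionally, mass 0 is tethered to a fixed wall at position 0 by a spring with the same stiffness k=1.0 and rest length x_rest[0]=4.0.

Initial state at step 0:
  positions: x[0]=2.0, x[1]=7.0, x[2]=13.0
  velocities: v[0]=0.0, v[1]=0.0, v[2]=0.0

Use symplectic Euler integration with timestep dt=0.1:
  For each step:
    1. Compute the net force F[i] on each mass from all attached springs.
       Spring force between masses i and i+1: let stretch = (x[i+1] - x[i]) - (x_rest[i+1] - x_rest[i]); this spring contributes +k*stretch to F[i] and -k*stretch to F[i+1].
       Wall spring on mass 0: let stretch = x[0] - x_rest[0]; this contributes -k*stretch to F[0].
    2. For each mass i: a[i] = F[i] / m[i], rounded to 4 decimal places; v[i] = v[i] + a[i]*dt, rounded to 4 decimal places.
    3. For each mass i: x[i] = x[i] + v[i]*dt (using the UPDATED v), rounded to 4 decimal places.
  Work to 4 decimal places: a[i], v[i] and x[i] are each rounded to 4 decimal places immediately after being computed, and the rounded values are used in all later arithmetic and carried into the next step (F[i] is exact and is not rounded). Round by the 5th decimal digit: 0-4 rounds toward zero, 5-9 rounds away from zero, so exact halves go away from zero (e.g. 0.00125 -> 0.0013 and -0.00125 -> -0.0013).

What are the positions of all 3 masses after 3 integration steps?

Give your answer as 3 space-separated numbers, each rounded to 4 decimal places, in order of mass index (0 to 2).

Step 0: x=[2.0000 7.0000 13.0000] v=[0.0000 0.0000 0.0000]
Step 1: x=[2.0300 7.0100 12.9800] v=[0.3000 0.1000 -0.2000]
Step 2: x=[2.0895 7.0299 12.9403] v=[0.5950 0.1990 -0.3970]
Step 3: x=[2.1775 7.0595 12.8815] v=[0.8801 0.2960 -0.5880]

Answer: 2.1775 7.0595 12.8815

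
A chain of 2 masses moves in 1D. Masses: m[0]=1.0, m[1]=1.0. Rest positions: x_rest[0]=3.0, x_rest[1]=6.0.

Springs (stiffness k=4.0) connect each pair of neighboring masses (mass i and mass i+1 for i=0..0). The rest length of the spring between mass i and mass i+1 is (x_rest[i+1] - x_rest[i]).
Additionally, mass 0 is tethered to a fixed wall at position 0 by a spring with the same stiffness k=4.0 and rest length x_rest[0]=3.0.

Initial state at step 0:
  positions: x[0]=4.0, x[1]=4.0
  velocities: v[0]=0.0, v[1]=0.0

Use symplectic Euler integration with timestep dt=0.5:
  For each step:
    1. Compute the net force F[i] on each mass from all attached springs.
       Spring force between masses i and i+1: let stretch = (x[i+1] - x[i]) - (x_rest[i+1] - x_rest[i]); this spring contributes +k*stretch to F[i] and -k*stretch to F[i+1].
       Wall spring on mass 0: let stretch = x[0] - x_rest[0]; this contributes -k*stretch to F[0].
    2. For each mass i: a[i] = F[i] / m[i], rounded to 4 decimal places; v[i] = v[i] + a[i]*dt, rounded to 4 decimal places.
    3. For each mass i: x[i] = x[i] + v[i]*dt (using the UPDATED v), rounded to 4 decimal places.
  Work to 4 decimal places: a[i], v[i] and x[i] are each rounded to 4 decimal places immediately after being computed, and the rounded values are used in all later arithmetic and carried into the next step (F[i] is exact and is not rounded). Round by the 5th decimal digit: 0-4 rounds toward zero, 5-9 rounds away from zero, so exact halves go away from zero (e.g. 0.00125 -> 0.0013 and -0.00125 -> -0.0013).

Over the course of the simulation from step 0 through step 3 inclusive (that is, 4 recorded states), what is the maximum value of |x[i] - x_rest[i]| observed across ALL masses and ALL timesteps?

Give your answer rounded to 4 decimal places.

Step 0: x=[4.0000 4.0000] v=[0.0000 0.0000]
Step 1: x=[0.0000 7.0000] v=[-8.0000 6.0000]
Step 2: x=[3.0000 6.0000] v=[6.0000 -2.0000]
Step 3: x=[6.0000 5.0000] v=[6.0000 -2.0000]
Max displacement = 3.0000

Answer: 3.0000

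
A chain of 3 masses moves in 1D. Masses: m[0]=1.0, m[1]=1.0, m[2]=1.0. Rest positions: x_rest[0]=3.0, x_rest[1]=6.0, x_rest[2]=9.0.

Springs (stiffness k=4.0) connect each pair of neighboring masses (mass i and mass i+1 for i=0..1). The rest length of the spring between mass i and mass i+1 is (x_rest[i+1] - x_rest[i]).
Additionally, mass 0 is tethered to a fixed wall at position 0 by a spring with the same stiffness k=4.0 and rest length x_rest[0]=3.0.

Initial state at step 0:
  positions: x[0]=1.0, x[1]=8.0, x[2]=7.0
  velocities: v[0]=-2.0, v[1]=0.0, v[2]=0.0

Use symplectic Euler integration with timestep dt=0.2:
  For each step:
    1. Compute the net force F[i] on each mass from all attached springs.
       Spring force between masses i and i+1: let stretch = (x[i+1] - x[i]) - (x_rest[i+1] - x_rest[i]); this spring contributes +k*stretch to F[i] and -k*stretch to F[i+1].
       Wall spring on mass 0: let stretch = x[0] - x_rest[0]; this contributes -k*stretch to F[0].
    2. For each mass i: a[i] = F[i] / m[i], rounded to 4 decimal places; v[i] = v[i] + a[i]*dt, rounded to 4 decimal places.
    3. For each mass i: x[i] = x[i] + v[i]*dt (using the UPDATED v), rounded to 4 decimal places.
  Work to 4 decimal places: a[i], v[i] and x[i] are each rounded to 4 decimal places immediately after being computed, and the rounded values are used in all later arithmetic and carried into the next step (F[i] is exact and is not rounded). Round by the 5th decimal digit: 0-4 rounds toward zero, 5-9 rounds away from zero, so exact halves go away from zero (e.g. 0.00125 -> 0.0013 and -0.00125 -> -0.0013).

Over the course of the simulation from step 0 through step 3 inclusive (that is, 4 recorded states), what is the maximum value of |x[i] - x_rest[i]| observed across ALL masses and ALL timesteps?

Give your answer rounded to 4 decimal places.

Answer: 2.9111

Derivation:
Step 0: x=[1.0000 8.0000 7.0000] v=[-2.0000 0.0000 0.0000]
Step 1: x=[1.5600 6.7200 7.6400] v=[2.8000 -6.4000 3.2000]
Step 2: x=[2.6960 4.7616 8.6128] v=[5.6800 -9.7920 4.8640]
Step 3: x=[3.7311 3.0889 9.4494] v=[5.1757 -8.3635 4.1830]
Max displacement = 2.9111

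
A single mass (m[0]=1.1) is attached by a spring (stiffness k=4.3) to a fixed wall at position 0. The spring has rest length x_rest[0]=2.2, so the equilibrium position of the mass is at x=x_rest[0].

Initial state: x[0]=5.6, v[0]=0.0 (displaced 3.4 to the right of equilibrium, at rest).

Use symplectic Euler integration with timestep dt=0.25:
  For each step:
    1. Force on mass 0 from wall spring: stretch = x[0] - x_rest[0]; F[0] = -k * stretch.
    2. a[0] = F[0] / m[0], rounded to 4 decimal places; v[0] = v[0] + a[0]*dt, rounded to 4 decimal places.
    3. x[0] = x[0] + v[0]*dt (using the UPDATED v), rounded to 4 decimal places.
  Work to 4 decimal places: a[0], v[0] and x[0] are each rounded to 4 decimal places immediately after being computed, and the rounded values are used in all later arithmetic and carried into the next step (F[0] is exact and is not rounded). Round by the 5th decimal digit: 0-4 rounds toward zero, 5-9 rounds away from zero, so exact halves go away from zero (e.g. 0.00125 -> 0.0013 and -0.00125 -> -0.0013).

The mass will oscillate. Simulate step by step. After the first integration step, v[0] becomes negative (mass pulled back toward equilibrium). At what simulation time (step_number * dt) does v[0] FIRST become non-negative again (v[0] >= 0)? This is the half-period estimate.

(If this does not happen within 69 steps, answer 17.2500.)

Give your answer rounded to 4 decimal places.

Answer: 1.7500

Derivation:
Step 0: x=[5.6000] v=[0.0000]
Step 1: x=[4.7693] v=[-3.3227]
Step 2: x=[3.3109] v=[-5.8336]
Step 3: x=[1.5811] v=[-6.9193]
Step 4: x=[0.0025] v=[-6.3145]
Step 5: x=[-1.0393] v=[-4.1670]
Step 6: x=[-1.2896] v=[-1.0013]
Step 7: x=[-0.6874] v=[2.4090]
First v>=0 after going negative at step 7, time=1.7500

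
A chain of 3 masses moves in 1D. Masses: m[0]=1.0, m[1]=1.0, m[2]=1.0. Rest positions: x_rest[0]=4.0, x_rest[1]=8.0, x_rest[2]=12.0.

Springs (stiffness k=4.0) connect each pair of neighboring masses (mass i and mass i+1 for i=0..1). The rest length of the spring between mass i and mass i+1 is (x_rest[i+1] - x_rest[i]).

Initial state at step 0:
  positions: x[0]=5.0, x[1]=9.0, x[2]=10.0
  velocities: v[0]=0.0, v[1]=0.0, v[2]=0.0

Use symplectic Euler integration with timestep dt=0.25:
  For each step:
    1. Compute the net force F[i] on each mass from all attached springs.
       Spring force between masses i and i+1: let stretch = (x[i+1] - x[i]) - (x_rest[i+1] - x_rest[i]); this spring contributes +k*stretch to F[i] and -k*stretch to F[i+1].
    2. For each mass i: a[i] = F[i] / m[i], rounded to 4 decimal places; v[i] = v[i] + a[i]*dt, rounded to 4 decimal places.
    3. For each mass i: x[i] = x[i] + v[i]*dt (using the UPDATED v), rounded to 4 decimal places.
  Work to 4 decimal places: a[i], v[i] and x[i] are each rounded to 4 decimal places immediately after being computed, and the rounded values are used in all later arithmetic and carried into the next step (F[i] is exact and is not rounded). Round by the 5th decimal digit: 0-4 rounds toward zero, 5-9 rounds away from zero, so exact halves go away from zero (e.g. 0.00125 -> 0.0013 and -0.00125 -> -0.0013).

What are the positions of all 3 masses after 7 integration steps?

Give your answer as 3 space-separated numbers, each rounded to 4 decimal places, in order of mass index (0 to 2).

Answer: 2.2623 9.0065 12.7315

Derivation:
Step 0: x=[5.0000 9.0000 10.0000] v=[0.0000 0.0000 0.0000]
Step 1: x=[5.0000 8.2500 10.7500] v=[0.0000 -3.0000 3.0000]
Step 2: x=[4.8125 7.3125 11.8750] v=[-0.7500 -3.7500 4.5000]
Step 3: x=[4.2500 6.8906 12.8594] v=[-2.2500 -1.6875 3.9375]
Step 4: x=[3.3477 7.3008 13.3516] v=[-3.6094 1.6407 1.9687]
Step 5: x=[2.4336 8.2354 13.3311] v=[-3.6563 3.7384 -0.0821]
Step 6: x=[1.9700 8.9935 13.0367] v=[-1.8545 3.0323 -1.1778]
Step 7: x=[2.2623 9.0065 12.7315] v=[1.1690 0.0520 -1.2210]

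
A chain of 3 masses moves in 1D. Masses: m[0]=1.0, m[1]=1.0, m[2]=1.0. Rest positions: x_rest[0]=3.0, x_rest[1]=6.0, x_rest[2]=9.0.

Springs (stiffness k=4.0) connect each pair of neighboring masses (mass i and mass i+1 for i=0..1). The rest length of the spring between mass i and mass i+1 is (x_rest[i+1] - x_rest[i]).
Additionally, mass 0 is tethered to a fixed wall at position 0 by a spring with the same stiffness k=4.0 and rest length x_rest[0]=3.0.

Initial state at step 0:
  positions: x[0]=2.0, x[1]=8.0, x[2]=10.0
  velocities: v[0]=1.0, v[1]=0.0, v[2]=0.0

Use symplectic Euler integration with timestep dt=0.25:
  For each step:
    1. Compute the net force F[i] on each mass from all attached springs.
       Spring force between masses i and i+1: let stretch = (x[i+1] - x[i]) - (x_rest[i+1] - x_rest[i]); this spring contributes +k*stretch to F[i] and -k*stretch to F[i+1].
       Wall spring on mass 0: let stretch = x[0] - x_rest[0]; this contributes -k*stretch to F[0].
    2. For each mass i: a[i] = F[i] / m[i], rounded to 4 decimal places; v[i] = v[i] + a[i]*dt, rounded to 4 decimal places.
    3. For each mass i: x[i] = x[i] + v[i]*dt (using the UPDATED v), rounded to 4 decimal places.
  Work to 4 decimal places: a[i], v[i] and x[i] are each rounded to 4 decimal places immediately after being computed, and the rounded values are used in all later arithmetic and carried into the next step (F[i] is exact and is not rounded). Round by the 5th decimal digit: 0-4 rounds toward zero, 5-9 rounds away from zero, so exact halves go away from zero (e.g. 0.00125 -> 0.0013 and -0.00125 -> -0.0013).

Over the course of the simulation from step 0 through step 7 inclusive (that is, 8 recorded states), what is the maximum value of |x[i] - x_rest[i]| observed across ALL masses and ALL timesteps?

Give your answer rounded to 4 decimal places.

Step 0: x=[2.0000 8.0000 10.0000] v=[1.0000 0.0000 0.0000]
Step 1: x=[3.2500 7.0000 10.2500] v=[5.0000 -4.0000 1.0000]
Step 2: x=[4.6250 5.8750 10.4375] v=[5.5000 -4.5000 0.7500]
Step 3: x=[5.1563 5.5781 10.2344] v=[2.1250 -1.1875 -0.8125]
Step 4: x=[4.5039 6.3399 9.6172] v=[-2.6095 3.0470 -2.4688]
Step 5: x=[3.1846 7.4620 8.9307] v=[-5.2774 4.4883 -2.7461]
Step 6: x=[2.1385 7.8819 8.6270] v=[-4.1846 1.6796 -1.2148]
Step 7: x=[1.9936 7.0522 8.8870] v=[-0.5797 -3.3187 1.0401]
Max displacement = 2.1563

Answer: 2.1563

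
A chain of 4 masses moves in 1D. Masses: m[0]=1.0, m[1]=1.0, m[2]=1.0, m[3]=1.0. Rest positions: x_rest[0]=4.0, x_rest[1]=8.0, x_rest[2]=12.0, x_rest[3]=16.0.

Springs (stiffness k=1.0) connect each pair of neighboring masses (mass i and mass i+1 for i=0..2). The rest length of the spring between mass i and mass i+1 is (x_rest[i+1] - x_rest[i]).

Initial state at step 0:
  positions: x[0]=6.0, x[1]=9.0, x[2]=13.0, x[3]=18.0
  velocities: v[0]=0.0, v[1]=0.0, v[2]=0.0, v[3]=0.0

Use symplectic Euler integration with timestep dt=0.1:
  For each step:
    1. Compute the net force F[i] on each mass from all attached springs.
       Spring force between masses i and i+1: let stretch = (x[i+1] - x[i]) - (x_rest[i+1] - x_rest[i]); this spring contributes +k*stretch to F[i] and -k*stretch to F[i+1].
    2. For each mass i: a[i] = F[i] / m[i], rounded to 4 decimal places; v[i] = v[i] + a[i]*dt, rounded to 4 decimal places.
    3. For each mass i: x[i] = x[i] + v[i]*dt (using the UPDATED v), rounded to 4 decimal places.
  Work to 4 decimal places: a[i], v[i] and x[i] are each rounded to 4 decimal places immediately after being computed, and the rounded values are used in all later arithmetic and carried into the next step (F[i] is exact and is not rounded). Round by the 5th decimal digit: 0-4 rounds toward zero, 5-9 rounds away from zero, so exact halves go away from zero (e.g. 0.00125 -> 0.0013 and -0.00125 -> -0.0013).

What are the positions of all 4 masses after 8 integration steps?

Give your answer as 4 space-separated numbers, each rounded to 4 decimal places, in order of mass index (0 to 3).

Answer: 5.6802 9.3198 13.3198 17.6802

Derivation:
Step 0: x=[6.0000 9.0000 13.0000 18.0000] v=[0.0000 0.0000 0.0000 0.0000]
Step 1: x=[5.9900 9.0100 13.0100 17.9900] v=[-0.1000 0.1000 0.1000 -0.1000]
Step 2: x=[5.9702 9.0298 13.0298 17.9702] v=[-0.1980 0.1980 0.1980 -0.1980]
Step 3: x=[5.9410 9.0590 13.0590 17.9410] v=[-0.2920 0.2920 0.2920 -0.2920]
Step 4: x=[5.9030 9.0970 13.0970 17.9030] v=[-0.3802 0.3802 0.3802 -0.3802]
Step 5: x=[5.8569 9.1431 13.1431 17.8569] v=[-0.4608 0.4608 0.4608 -0.4608]
Step 6: x=[5.8037 9.1963 13.1963 17.8037] v=[-0.5322 0.5322 0.5322 -0.5322]
Step 7: x=[5.7444 9.2556 13.2556 17.7444] v=[-0.5929 0.5929 0.5929 -0.5929]
Step 8: x=[5.6802 9.3198 13.3198 17.6802] v=[-0.6418 0.6418 0.6418 -0.6418]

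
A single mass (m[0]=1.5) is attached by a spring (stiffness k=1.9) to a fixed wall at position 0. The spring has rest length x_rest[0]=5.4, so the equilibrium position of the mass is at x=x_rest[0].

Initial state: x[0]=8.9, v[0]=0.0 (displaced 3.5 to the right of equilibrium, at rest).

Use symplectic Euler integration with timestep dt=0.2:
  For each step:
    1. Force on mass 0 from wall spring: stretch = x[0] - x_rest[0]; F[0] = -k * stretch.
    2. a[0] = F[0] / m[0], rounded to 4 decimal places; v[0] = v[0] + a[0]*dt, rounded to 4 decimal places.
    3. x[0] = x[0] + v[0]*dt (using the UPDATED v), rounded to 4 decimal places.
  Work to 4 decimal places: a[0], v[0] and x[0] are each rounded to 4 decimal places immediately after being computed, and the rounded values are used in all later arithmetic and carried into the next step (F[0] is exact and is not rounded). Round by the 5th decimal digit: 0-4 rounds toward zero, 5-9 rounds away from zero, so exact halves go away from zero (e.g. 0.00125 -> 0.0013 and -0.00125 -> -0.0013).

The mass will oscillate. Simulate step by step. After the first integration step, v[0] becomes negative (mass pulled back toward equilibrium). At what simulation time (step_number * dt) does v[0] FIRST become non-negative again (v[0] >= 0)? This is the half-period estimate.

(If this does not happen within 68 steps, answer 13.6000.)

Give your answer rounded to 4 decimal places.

Step 0: x=[8.9000] v=[0.0000]
Step 1: x=[8.7227] v=[-0.8867]
Step 2: x=[8.3770] v=[-1.7285]
Step 3: x=[7.8805] v=[-2.4827]
Step 4: x=[7.2583] v=[-3.1111]
Step 5: x=[6.5419] v=[-3.5819]
Step 6: x=[5.7677] v=[-3.8712]
Step 7: x=[4.9748] v=[-3.9644]
Step 8: x=[4.2035] v=[-3.8567]
Step 9: x=[3.4928] v=[-3.5536]
Step 10: x=[2.8787] v=[-3.0704]
Step 11: x=[2.3924] v=[-2.4317]
Step 12: x=[2.0584] v=[-1.6698]
Step 13: x=[1.8937] v=[-0.8233]
Step 14: x=[1.9067] v=[0.0650]
First v>=0 after going negative at step 14, time=2.8000

Answer: 2.8000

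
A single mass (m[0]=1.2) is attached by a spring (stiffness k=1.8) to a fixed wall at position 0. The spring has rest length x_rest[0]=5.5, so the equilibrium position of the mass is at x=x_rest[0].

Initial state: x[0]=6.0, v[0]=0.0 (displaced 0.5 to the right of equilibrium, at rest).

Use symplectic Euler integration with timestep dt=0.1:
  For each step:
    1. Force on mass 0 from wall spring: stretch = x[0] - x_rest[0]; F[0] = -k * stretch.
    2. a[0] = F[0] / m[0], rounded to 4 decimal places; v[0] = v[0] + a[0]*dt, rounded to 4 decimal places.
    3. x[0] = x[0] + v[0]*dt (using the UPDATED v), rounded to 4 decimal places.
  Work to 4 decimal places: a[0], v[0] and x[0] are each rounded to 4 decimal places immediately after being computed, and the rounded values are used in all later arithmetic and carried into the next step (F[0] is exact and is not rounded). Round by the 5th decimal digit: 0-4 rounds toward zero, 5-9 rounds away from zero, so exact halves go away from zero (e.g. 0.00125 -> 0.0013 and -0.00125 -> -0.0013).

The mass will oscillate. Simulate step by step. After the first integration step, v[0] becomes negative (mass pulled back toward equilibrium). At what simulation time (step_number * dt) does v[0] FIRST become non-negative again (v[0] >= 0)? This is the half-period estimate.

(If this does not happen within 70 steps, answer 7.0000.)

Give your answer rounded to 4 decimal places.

Step 0: x=[6.0000] v=[0.0000]
Step 1: x=[5.9925] v=[-0.0750]
Step 2: x=[5.9776] v=[-0.1489]
Step 3: x=[5.9556] v=[-0.2205]
Step 4: x=[5.9267] v=[-0.2888]
Step 5: x=[5.8914] v=[-0.3528]
Step 6: x=[5.8503] v=[-0.4115]
Step 7: x=[5.8039] v=[-0.4641]
Step 8: x=[5.7529] v=[-0.5097]
Step 9: x=[5.6981] v=[-0.5476]
Step 10: x=[5.6404] v=[-0.5773]
Step 11: x=[5.5806] v=[-0.5984]
Step 12: x=[5.5196] v=[-0.6105]
Step 13: x=[5.4583] v=[-0.6134]
Step 14: x=[5.3976] v=[-0.6071]
Step 15: x=[5.3384] v=[-0.5917]
Step 16: x=[5.2817] v=[-0.5675]
Step 17: x=[5.2282] v=[-0.5348]
Step 18: x=[5.1788] v=[-0.4940]
Step 19: x=[5.1342] v=[-0.4458]
Step 20: x=[5.0951] v=[-0.3909]
Step 21: x=[5.0621] v=[-0.3302]
Step 22: x=[5.0357] v=[-0.2645]
Step 23: x=[5.0162] v=[-0.1949]
Step 24: x=[5.0040] v=[-0.1223]
Step 25: x=[4.9992] v=[-0.0479]
Step 26: x=[5.0019] v=[0.0272]
First v>=0 after going negative at step 26, time=2.6000

Answer: 2.6000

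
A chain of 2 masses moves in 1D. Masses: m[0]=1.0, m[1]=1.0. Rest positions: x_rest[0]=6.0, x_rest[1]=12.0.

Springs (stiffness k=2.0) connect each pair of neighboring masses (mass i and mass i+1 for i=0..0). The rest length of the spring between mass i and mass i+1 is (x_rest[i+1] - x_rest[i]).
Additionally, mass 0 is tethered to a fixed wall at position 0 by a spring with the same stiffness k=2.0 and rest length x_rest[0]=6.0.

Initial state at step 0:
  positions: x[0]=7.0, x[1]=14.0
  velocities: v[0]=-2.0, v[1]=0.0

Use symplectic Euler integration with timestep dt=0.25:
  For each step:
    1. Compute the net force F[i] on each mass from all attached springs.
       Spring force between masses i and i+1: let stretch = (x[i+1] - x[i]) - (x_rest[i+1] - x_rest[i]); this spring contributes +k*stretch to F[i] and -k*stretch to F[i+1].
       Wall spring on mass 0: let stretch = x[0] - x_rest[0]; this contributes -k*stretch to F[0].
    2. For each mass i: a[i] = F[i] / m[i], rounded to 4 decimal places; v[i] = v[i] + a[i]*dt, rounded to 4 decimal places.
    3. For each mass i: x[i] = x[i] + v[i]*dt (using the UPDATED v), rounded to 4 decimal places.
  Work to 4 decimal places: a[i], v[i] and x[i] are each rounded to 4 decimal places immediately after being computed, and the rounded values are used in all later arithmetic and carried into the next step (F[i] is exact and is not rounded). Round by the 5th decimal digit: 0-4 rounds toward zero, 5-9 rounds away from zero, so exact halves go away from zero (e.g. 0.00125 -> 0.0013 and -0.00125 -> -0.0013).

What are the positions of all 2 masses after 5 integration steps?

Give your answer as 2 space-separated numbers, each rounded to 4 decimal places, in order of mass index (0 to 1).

Step 0: x=[7.0000 14.0000] v=[-2.0000 0.0000]
Step 1: x=[6.5000 13.8750] v=[-2.0000 -0.5000]
Step 2: x=[6.1094 13.5781] v=[-1.5625 -1.1875]
Step 3: x=[5.8887 13.0976] v=[-0.8829 -1.9219]
Step 4: x=[5.8330 12.4660] v=[-0.2228 -2.5264]
Step 5: x=[5.8773 11.7553] v=[0.1772 -2.8429]

Answer: 5.8773 11.7553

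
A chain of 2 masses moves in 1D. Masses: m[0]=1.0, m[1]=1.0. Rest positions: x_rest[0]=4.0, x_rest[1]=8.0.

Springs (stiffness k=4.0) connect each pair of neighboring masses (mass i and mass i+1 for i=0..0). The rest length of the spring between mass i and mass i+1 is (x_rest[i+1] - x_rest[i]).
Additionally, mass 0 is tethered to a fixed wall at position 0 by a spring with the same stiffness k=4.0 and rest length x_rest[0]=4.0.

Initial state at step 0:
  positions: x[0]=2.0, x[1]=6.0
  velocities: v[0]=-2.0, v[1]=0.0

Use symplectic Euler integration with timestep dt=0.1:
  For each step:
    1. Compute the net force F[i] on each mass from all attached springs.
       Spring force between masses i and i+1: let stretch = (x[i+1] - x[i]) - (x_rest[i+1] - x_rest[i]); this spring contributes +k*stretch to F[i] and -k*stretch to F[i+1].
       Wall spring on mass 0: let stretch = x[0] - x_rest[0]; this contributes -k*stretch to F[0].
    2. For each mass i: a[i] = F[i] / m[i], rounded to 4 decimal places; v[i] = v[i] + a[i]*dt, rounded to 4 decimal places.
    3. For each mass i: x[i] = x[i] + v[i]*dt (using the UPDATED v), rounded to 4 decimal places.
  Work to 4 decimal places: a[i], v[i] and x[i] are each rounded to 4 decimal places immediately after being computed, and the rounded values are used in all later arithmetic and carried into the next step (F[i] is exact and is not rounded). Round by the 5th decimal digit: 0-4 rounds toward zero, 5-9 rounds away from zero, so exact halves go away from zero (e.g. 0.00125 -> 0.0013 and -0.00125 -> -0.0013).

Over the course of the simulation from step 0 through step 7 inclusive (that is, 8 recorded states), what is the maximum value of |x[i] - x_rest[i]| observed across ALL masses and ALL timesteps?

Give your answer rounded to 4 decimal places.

Answer: 2.1504

Derivation:
Step 0: x=[2.0000 6.0000] v=[-2.0000 0.0000]
Step 1: x=[1.8800 6.0000] v=[-1.2000 0.0000]
Step 2: x=[1.8496 5.9952] v=[-0.3040 -0.0480]
Step 3: x=[1.9110 5.9846] v=[0.6144 -0.1062]
Step 4: x=[2.0589 5.9710] v=[1.4794 -0.1356]
Step 5: x=[2.2810 5.9610] v=[2.2207 -0.1004]
Step 6: x=[2.5590 5.9638] v=[2.7803 0.0276]
Step 7: x=[2.8709 5.9904] v=[3.1186 0.2657]
Max displacement = 2.1504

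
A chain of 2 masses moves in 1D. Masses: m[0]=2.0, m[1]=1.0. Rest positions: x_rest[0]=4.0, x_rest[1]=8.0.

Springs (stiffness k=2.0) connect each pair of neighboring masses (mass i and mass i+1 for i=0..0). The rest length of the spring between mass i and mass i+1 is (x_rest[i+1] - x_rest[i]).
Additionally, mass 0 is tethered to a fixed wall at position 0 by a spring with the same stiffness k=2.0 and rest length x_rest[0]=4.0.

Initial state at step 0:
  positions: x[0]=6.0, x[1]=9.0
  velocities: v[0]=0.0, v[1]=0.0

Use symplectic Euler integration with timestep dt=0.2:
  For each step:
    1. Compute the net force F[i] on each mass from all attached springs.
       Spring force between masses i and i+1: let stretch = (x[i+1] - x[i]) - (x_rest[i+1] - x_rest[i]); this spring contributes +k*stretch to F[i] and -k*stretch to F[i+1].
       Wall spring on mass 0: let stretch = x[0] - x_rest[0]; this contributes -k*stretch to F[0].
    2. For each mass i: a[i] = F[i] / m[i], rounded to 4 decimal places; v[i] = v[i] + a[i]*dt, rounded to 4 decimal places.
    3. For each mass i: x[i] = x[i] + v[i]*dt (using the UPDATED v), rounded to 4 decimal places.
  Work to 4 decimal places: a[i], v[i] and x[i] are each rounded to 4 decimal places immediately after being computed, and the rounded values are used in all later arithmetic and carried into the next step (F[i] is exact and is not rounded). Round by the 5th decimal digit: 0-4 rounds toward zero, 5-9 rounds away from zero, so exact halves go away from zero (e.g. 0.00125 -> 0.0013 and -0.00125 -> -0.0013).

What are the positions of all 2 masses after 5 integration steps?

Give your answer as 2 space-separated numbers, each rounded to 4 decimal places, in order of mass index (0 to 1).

Step 0: x=[6.0000 9.0000] v=[0.0000 0.0000]
Step 1: x=[5.8800 9.0800] v=[-0.6000 0.4000]
Step 2: x=[5.6528 9.2240] v=[-1.1360 0.7200]
Step 3: x=[5.3423 9.4023] v=[-1.5523 0.8915]
Step 4: x=[4.9805 9.5758] v=[-1.8088 0.8675]
Step 5: x=[4.6033 9.7017] v=[-1.8858 0.6294]

Answer: 4.6033 9.7017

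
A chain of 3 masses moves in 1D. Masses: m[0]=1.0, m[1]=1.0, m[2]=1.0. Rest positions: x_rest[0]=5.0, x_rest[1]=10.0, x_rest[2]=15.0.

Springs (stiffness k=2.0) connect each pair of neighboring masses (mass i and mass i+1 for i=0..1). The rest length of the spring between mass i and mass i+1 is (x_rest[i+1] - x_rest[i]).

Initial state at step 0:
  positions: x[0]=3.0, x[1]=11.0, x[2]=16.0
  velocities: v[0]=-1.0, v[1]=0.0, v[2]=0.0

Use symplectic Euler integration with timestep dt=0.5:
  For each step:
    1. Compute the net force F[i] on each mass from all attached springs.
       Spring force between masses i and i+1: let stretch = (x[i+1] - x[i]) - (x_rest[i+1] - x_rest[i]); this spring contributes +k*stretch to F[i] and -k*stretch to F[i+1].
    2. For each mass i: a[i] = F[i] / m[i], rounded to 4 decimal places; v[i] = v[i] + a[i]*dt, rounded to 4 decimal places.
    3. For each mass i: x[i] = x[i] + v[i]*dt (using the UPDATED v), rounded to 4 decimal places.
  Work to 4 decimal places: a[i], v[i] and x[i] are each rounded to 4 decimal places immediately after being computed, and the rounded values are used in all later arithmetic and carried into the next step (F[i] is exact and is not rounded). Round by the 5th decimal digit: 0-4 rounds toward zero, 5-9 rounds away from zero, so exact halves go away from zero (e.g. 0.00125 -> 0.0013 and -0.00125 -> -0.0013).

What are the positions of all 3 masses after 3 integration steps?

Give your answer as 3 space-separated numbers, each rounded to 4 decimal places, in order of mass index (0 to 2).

Answer: 5.6250 9.2500 13.6250

Derivation:
Step 0: x=[3.0000 11.0000 16.0000] v=[-1.0000 0.0000 0.0000]
Step 1: x=[4.0000 9.5000 16.0000] v=[2.0000 -3.0000 0.0000]
Step 2: x=[5.2500 8.5000 15.2500] v=[2.5000 -2.0000 -1.5000]
Step 3: x=[5.6250 9.2500 13.6250] v=[0.7500 1.5000 -3.2500]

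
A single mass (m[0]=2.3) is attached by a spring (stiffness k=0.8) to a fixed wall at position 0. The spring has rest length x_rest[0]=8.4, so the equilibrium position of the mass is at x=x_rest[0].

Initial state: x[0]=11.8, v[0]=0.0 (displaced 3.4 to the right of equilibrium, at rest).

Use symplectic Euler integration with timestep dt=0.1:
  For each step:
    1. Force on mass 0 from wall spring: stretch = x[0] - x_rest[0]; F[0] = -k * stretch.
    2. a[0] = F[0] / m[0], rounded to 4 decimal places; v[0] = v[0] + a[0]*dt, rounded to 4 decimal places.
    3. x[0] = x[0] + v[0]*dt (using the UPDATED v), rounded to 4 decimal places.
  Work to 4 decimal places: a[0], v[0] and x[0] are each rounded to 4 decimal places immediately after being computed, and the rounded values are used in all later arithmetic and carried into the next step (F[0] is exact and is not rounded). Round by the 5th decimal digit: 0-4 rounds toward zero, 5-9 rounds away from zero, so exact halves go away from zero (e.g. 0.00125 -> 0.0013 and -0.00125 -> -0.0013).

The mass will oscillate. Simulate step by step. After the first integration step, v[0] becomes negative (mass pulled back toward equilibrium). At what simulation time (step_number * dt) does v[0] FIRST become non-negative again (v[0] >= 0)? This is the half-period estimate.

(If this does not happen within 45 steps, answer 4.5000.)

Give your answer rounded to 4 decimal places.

Answer: 4.5000

Derivation:
Step 0: x=[11.8000] v=[0.0000]
Step 1: x=[11.7882] v=[-0.1183]
Step 2: x=[11.7646] v=[-0.2362]
Step 3: x=[11.7293] v=[-0.3532]
Step 4: x=[11.6824] v=[-0.4690]
Step 5: x=[11.6241] v=[-0.5832]
Step 6: x=[11.5546] v=[-0.6953]
Step 7: x=[11.4741] v=[-0.8050]
Step 8: x=[11.3829] v=[-0.9119]
Step 9: x=[11.2813] v=[-1.0157]
Step 10: x=[11.1697] v=[-1.1159]
Step 11: x=[11.0485] v=[-1.2122]
Step 12: x=[10.9181] v=[-1.3043]
Step 13: x=[10.7789] v=[-1.3919]
Step 14: x=[10.6314] v=[-1.4746]
Step 15: x=[10.4762] v=[-1.5522]
Step 16: x=[10.3138] v=[-1.6244]
Step 17: x=[10.1447] v=[-1.6910]
Step 18: x=[9.9695] v=[-1.7517]
Step 19: x=[9.7889] v=[-1.8063]
Step 20: x=[9.6034] v=[-1.8546]
Step 21: x=[9.4138] v=[-1.8965]
Step 22: x=[9.2206] v=[-1.9318]
Step 23: x=[9.0246] v=[-1.9603]
Step 24: x=[8.8264] v=[-1.9820]
Step 25: x=[8.6267] v=[-1.9968]
Step 26: x=[8.4262] v=[-2.0047]
Step 27: x=[8.2256] v=[-2.0056]
Step 28: x=[8.0257] v=[-1.9995]
Step 29: x=[7.8271] v=[-1.9865]
Step 30: x=[7.6304] v=[-1.9666]
Step 31: x=[7.4364] v=[-1.9398]
Step 32: x=[7.2458] v=[-1.9063]
Step 33: x=[7.0592] v=[-1.8662]
Step 34: x=[6.8772] v=[-1.8196]
Step 35: x=[6.7005] v=[-1.7666]
Step 36: x=[6.5298] v=[-1.7075]
Step 37: x=[6.3656] v=[-1.6425]
Step 38: x=[6.2084] v=[-1.5717]
Step 39: x=[6.0589] v=[-1.4955]
Step 40: x=[5.9175] v=[-1.4141]
Step 41: x=[5.7847] v=[-1.3278]
Step 42: x=[5.6610] v=[-1.2368]
Step 43: x=[5.5469] v=[-1.1415]
Step 44: x=[5.4427] v=[-1.0423]
Step 45: x=[5.3488] v=[-0.9394]
v[0] did not become non-negative within 45 steps; using fallback time=4.5000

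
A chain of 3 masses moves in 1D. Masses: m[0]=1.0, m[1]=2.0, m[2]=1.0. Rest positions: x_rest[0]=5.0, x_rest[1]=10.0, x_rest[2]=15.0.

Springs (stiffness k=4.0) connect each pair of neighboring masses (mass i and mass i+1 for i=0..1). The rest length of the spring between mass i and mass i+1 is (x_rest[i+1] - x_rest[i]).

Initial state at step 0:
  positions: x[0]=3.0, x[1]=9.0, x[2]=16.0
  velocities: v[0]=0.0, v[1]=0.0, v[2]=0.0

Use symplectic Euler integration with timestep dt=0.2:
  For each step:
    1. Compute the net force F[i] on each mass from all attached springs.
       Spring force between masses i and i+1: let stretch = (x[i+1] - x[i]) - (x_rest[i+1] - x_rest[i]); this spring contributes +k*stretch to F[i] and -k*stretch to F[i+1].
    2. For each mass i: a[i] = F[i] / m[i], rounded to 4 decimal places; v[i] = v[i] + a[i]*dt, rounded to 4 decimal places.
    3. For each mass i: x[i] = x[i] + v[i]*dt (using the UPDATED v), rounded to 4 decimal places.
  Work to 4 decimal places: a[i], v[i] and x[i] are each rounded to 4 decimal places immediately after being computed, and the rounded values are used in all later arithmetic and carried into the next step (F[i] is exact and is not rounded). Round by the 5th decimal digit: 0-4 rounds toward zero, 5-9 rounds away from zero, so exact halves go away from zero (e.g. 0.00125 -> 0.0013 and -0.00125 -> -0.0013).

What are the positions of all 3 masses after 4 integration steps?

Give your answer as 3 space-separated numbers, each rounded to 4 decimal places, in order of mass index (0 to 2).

Step 0: x=[3.0000 9.0000 16.0000] v=[0.0000 0.0000 0.0000]
Step 1: x=[3.1600 9.0800 15.6800] v=[0.8000 0.4000 -1.6000]
Step 2: x=[3.4672 9.2144 15.1040] v=[1.5360 0.6720 -2.8800]
Step 3: x=[3.8940 9.3602 14.3857] v=[2.1338 0.7290 -3.5917]
Step 4: x=[4.3954 9.4707 13.6633] v=[2.5068 0.5527 -3.6121]

Answer: 4.3954 9.4707 13.6633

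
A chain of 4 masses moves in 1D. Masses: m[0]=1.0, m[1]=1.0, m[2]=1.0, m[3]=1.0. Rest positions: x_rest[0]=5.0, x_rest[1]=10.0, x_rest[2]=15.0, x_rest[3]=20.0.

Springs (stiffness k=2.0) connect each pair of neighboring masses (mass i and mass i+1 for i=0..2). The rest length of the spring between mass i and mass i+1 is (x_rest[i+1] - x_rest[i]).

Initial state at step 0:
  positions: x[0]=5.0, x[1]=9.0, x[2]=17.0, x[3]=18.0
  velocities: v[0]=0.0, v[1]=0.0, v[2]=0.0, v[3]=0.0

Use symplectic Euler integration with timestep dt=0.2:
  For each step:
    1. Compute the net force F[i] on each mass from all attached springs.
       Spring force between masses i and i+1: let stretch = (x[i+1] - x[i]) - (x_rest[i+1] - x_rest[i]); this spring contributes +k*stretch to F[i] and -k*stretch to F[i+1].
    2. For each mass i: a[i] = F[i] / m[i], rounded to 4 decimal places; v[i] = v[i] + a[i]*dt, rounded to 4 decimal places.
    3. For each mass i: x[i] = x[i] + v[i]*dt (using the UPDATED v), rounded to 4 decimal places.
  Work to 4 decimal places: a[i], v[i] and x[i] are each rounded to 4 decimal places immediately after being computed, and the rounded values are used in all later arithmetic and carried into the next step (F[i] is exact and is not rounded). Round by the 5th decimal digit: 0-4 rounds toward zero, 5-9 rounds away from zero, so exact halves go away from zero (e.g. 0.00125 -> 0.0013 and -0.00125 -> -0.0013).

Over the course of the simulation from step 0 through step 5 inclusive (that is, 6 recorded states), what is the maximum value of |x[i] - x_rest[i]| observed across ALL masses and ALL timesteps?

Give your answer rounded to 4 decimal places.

Answer: 2.4062

Derivation:
Step 0: x=[5.0000 9.0000 17.0000 18.0000] v=[0.0000 0.0000 0.0000 0.0000]
Step 1: x=[4.9200 9.3200 16.4400 18.3200] v=[-0.4000 1.6000 -2.8000 1.6000]
Step 2: x=[4.7920 9.8576 15.4608 18.8896] v=[-0.6400 2.6880 -4.8960 2.8480]
Step 3: x=[4.6692 10.4382 14.3076 19.5849] v=[-0.6138 2.9030 -5.7658 3.4765]
Step 4: x=[4.6080 10.8668 13.2671 20.2580] v=[-0.3062 2.1432 -5.2026 3.3656]
Step 5: x=[4.6475 10.9868 12.5938 20.7718] v=[0.1973 0.5998 -3.3664 2.5692]
Max displacement = 2.4062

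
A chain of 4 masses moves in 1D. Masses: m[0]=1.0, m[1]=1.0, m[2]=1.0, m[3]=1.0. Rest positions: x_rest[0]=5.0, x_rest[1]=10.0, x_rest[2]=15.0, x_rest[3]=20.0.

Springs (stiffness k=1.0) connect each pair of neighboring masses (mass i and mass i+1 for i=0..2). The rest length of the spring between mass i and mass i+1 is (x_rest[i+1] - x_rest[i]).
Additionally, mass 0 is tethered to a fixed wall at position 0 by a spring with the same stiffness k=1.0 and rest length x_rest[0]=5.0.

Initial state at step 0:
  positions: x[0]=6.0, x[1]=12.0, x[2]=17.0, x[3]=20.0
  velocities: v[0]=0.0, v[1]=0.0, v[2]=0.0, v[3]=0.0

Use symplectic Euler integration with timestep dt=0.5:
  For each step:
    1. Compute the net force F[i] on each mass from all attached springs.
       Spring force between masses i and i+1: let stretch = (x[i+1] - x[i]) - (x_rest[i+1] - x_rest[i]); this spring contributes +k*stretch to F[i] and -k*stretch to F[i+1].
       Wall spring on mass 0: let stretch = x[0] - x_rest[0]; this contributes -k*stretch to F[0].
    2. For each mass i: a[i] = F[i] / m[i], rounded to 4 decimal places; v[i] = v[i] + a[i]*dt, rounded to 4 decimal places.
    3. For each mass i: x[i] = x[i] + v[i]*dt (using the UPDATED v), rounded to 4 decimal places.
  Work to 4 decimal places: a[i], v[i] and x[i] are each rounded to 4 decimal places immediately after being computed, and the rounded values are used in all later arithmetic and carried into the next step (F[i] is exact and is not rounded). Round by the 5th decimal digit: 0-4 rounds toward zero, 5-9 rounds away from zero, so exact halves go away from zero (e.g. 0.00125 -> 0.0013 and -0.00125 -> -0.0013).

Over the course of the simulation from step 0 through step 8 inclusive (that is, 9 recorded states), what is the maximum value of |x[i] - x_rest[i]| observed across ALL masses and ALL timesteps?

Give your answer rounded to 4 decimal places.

Answer: 2.1447

Derivation:
Step 0: x=[6.0000 12.0000 17.0000 20.0000] v=[0.0000 0.0000 0.0000 0.0000]
Step 1: x=[6.0000 11.7500 16.5000 20.5000] v=[0.0000 -0.5000 -1.0000 1.0000]
Step 2: x=[5.9375 11.2500 15.8125 21.2500] v=[-0.1250 -1.0000 -1.3750 1.5000]
Step 3: x=[5.7188 10.5625 15.3438 21.8907] v=[-0.4375 -1.3750 -0.9375 1.2813]
Step 4: x=[5.2813 9.8594 15.3165 22.1447] v=[-0.8751 -1.4062 -0.0547 0.5079]
Step 5: x=[4.6680 9.3761 15.6320 21.9416] v=[-1.2267 -0.9667 0.6309 -0.4062]
Step 6: x=[4.0647 9.2797 15.9609 21.4111] v=[-1.2067 -0.1928 0.6578 -1.0610]
Step 7: x=[3.7489 9.5499 15.9821 20.7681] v=[-0.6316 0.5403 0.0423 -1.2861]
Step 8: x=[3.9462 9.9779 15.5917 20.1786] v=[0.3945 0.8559 -0.7808 -1.1791]
Max displacement = 2.1447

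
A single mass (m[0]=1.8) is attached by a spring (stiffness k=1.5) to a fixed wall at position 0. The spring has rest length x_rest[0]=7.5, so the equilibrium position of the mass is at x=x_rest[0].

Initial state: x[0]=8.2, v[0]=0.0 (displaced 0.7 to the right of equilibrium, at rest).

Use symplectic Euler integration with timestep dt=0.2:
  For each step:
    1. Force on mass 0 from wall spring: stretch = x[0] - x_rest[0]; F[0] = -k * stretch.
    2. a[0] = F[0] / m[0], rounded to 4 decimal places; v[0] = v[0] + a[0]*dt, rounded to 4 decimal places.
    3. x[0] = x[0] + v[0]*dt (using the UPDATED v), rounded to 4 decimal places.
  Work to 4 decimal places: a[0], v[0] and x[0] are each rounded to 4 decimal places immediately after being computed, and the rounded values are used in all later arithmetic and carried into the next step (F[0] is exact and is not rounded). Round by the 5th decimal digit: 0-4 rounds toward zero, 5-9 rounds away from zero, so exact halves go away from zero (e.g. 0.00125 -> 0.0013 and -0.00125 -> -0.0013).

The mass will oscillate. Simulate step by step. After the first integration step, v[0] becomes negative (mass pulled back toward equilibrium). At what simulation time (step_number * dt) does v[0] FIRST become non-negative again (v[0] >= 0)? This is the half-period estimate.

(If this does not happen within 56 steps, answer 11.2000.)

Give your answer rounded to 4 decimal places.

Step 0: x=[8.2000] v=[0.0000]
Step 1: x=[8.1767] v=[-0.1167]
Step 2: x=[8.1308] v=[-0.2295]
Step 3: x=[8.0639] v=[-0.3346]
Step 4: x=[7.9782] v=[-0.4286]
Step 5: x=[7.8765] v=[-0.5083]
Step 6: x=[7.7623] v=[-0.5711]
Step 7: x=[7.6393] v=[-0.6148]
Step 8: x=[7.5117] v=[-0.6380]
Step 9: x=[7.3837] v=[-0.6400]
Step 10: x=[7.2596] v=[-0.6206]
Step 11: x=[7.1435] v=[-0.5805]
Step 12: x=[7.0393] v=[-0.5211]
Step 13: x=[6.9504] v=[-0.4443]
Step 14: x=[6.8799] v=[-0.3527]
Step 15: x=[6.8300] v=[-0.2493]
Step 16: x=[6.8025] v=[-0.1376]
Step 17: x=[6.7982] v=[-0.0213]
Step 18: x=[6.8173] v=[0.0957]
First v>=0 after going negative at step 18, time=3.6000

Answer: 3.6000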